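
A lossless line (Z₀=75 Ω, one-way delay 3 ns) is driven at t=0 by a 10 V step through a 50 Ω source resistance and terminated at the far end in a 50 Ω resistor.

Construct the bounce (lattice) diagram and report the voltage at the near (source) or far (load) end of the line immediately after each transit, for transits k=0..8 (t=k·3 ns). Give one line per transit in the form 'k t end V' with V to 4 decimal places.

Γ_L=-0.200000, Γ_S=-0.200000; launch V₁=10·75/125=6.000000
k=0 src: V=6.0000
k=1 load: inc=6.000000, refl=6.000000·-0.200000=-1.2000; V=0.000000+6.000000+-1.200000=4.8000
k=2 src: inc=-1.200000, refl=-1.200000·-0.200000=0.2400; V=6.000000+-1.200000+0.240000=5.0400
k=3 load: inc=0.240000, refl=0.240000·-0.200000=-0.0480; V=4.800000+0.240000+-0.048000=4.9920
k=4 src: inc=-0.048000, refl=-0.048000·-0.200000=0.0096; V=5.040000+-0.048000+0.009600=5.0016
k=5 load: inc=0.009600, refl=0.009600·-0.200000=-0.0019; V=4.992000+0.009600+-0.001920=4.9997
k=6 src: inc=-0.001920, refl=-0.001920·-0.200000=0.0004; V=5.001600+-0.001920+0.000384=5.0001
k=7 load: inc=0.000384, refl=0.000384·-0.200000=-0.0001; V=4.999680+0.000384+-0.000077=5.0000
k=8 src: inc=-0.000077, refl=-0.000077·-0.200000=0.0000; V=5.000064+-0.000077+0.000015=5.0000

0 0 source 6.0000
1 3 load 4.8000
2 6 source 5.0400
3 9 load 4.9920
4 12 source 5.0016
5 15 load 4.9997
6 18 source 5.0001
7 21 load 5.0000
8 24 source 5.0000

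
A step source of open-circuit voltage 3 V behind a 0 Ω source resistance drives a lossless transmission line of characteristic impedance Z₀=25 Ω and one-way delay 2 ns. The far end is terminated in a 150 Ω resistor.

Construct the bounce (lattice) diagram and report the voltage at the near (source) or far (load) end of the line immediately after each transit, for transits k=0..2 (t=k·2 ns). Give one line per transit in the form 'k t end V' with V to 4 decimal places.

0 0 source 3.0000
1 2 load 5.1429
2 4 source 3.0000

Γ_L=0.714286, Γ_S=-1.000000; launch V₁=3·25/25=3.000000
k=0 src: V=3.0000
k=1 load: inc=3.000000, refl=3.000000·0.714286=2.1429; V=0.000000+3.000000+2.142857=5.1429
k=2 src: inc=2.142857, refl=2.142857·-1.000000=-2.1429; V=3.000000+2.142857+-2.142857=3.0000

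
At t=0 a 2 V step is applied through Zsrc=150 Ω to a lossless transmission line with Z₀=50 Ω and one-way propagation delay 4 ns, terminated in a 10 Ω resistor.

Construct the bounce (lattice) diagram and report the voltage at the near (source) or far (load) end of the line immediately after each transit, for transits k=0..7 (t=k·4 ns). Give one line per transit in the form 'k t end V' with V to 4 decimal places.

Γ_L=-0.666667, Γ_S=0.500000; launch V₁=2·50/200=0.500000
k=0 src: V=0.5000
k=1 load: inc=0.500000, refl=0.500000·-0.666667=-0.3333; V=0.000000+0.500000+-0.333333=0.1667
k=2 src: inc=-0.333333, refl=-0.333333·0.500000=-0.1667; V=0.500000+-0.333333+-0.166667=0.0000
k=3 load: inc=-0.166667, refl=-0.166667·-0.666667=0.1111; V=0.166667+-0.166667+0.111111=0.1111
k=4 src: inc=0.111111, refl=0.111111·0.500000=0.0556; V=0.000000+0.111111+0.055556=0.1667
k=5 load: inc=0.055556, refl=0.055556·-0.666667=-0.0370; V=0.111111+0.055556+-0.037037=0.1296
k=6 src: inc=-0.037037, refl=-0.037037·0.500000=-0.0185; V=0.166667+-0.037037+-0.018519=0.1111
k=7 load: inc=-0.018519, refl=-0.018519·-0.666667=0.0123; V=0.129630+-0.018519+0.012346=0.1235

0 0 source 0.5000
1 4 load 0.1667
2 8 source 0.0000
3 12 load 0.1111
4 16 source 0.1667
5 20 load 0.1296
6 24 source 0.1111
7 28 load 0.1235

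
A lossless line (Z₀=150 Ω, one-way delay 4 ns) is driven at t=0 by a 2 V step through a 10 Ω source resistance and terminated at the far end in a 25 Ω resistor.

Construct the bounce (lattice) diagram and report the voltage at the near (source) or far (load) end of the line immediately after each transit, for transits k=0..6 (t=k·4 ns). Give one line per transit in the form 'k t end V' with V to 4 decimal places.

0 0 source 1.8750
1 4 load 0.5357
2 8 source 1.7076
3 12 load 0.8705
4 16 source 1.6030
5 20 load 1.0798
6 24 source 1.5376

Γ_L=-0.714286, Γ_S=-0.875000; launch V₁=2·150/160=1.875000
k=0 src: V=1.8750
k=1 load: inc=1.875000, refl=1.875000·-0.714286=-1.3393; V=0.000000+1.875000+-1.339286=0.5357
k=2 src: inc=-1.339286, refl=-1.339286·-0.875000=1.1719; V=1.875000+-1.339286+1.171875=1.7076
k=3 load: inc=1.171875, refl=1.171875·-0.714286=-0.8371; V=0.535714+1.171875+-0.837054=0.8705
k=4 src: inc=-0.837054, refl=-0.837054·-0.875000=0.7324; V=1.707589+-0.837054+0.732422=1.6030
k=5 load: inc=0.732422, refl=0.732422·-0.714286=-0.5232; V=0.870536+0.732422+-0.523158=1.0798
k=6 src: inc=-0.523158, refl=-0.523158·-0.875000=0.4578; V=1.602958+-0.523158+0.457764=1.5376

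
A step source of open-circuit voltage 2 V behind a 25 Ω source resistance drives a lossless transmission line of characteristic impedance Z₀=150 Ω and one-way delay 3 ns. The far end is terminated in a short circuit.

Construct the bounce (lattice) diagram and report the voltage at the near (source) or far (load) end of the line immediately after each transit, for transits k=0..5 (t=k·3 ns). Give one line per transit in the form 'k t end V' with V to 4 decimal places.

Γ_L=-1.000000, Γ_S=-0.714286; launch V₁=2·150/175=1.714286
k=0 src: V=1.7143
k=1 load: inc=1.714286, refl=1.714286·-1.000000=-1.7143; V=0.000000+1.714286+-1.714286=0.0000
k=2 src: inc=-1.714286, refl=-1.714286·-0.714286=1.2245; V=1.714286+-1.714286+1.224490=1.2245
k=3 load: inc=1.224490, refl=1.224490·-1.000000=-1.2245; V=0.000000+1.224490+-1.224490=0.0000
k=4 src: inc=-1.224490, refl=-1.224490·-0.714286=0.8746; V=1.224490+-1.224490+0.874636=0.8746
k=5 load: inc=0.874636, refl=0.874636·-1.000000=-0.8746; V=0.000000+0.874636+-0.874636=0.0000

0 0 source 1.7143
1 3 load 0.0000
2 6 source 1.2245
3 9 load 0.0000
4 12 source 0.8746
5 15 load 0.0000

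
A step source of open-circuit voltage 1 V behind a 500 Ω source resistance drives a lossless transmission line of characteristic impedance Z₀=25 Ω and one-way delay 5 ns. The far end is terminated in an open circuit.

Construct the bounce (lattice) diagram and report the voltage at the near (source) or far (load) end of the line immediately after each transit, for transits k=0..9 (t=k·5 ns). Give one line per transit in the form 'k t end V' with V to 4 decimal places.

0 0 source 0.0476
1 5 load 0.0952
2 10 source 0.1383
3 15 load 0.1814
4 20 source 0.2204
5 25 load 0.2594
6 30 source 0.2946
7 35 load 0.3299
8 40 source 0.3618
9 45 load 0.3937

Γ_L=1.000000, Γ_S=0.904762; launch V₁=1·25/525=0.047619
k=0 src: V=0.0476
k=1 load: inc=0.047619, refl=0.047619·1.000000=0.0476; V=0.000000+0.047619+0.047619=0.0952
k=2 src: inc=0.047619, refl=0.047619·0.904762=0.0431; V=0.047619+0.047619+0.043084=0.1383
k=3 load: inc=0.043084, refl=0.043084·1.000000=0.0431; V=0.095238+0.043084+0.043084=0.1814
k=4 src: inc=0.043084, refl=0.043084·0.904762=0.0390; V=0.138322+0.043084+0.038981=0.2204
k=5 load: inc=0.038981, refl=0.038981·1.000000=0.0390; V=0.181406+0.038981+0.038981=0.2594
k=6 src: inc=0.038981, refl=0.038981·0.904762=0.0353; V=0.220387+0.038981+0.035268=0.2946
k=7 load: inc=0.035268, refl=0.035268·1.000000=0.0353; V=0.259367+0.035268+0.035268=0.3299
k=8 src: inc=0.035268, refl=0.035268·0.904762=0.0319; V=0.294635+0.035268+0.031909=0.3618
k=9 load: inc=0.031909, refl=0.031909·1.000000=0.0319; V=0.329904+0.031909+0.031909=0.3937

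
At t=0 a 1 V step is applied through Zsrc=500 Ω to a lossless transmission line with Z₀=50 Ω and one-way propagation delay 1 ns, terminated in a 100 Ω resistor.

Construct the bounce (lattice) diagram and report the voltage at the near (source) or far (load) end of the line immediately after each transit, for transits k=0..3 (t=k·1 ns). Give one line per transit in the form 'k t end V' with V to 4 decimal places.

Γ_L=0.333333, Γ_S=0.818182; launch V₁=1·50/550=0.090909
k=0 src: V=0.0909
k=1 load: inc=0.090909, refl=0.090909·0.333333=0.0303; V=0.000000+0.090909+0.030303=0.1212
k=2 src: inc=0.030303, refl=0.030303·0.818182=0.0248; V=0.090909+0.030303+0.024793=0.1460
k=3 load: inc=0.024793, refl=0.024793·0.333333=0.0083; V=0.121212+0.024793+0.008264=0.1543

0 0 source 0.0909
1 1 load 0.1212
2 2 source 0.1460
3 3 load 0.1543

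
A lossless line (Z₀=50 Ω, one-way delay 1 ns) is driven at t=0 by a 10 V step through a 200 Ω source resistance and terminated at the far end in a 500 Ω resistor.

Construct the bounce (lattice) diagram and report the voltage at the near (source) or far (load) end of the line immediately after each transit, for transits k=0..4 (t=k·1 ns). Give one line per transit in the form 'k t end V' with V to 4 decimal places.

Γ_L=0.818182, Γ_S=0.600000; launch V₁=10·50/250=2.000000
k=0 src: V=2.0000
k=1 load: inc=2.000000, refl=2.000000·0.818182=1.6364; V=0.000000+2.000000+1.636364=3.6364
k=2 src: inc=1.636364, refl=1.636364·0.600000=0.9818; V=2.000000+1.636364+0.981818=4.6182
k=3 load: inc=0.981818, refl=0.981818·0.818182=0.8033; V=3.636364+0.981818+0.803306=5.4215
k=4 src: inc=0.803306, refl=0.803306·0.600000=0.4820; V=4.618182+0.803306+0.481983=5.9035

0 0 source 2.0000
1 1 load 3.6364
2 2 source 4.6182
3 3 load 5.4215
4 4 source 5.9035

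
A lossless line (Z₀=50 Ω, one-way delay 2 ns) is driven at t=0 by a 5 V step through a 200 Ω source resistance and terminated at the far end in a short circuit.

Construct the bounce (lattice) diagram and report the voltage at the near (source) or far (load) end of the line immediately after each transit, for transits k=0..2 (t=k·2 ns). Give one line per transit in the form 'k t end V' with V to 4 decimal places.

Γ_L=-1.000000, Γ_S=0.600000; launch V₁=5·50/250=1.000000
k=0 src: V=1.0000
k=1 load: inc=1.000000, refl=1.000000·-1.000000=-1.0000; V=0.000000+1.000000+-1.000000=0.0000
k=2 src: inc=-1.000000, refl=-1.000000·0.600000=-0.6000; V=1.000000+-1.000000+-0.600000=-0.6000

0 0 source 1.0000
1 2 load 0.0000
2 4 source -0.6000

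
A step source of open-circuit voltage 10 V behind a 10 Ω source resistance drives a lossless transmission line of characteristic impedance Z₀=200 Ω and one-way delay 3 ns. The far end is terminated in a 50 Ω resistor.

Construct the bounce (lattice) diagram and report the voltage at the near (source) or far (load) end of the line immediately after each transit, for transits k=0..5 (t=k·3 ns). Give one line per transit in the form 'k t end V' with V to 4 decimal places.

Γ_L=-0.600000, Γ_S=-0.904762; launch V₁=10·200/210=9.523810
k=0 src: V=9.5238
k=1 load: inc=9.523810, refl=9.523810·-0.600000=-5.7143; V=0.000000+9.523810+-5.714286=3.8095
k=2 src: inc=-5.714286, refl=-5.714286·-0.904762=5.1701; V=9.523810+-5.714286+5.170068=8.9796
k=3 load: inc=5.170068, refl=5.170068·-0.600000=-3.1020; V=3.809524+5.170068+-3.102041=5.8776
k=4 src: inc=-3.102041, refl=-3.102041·-0.904762=2.8066; V=8.979592+-3.102041+2.806608=8.6842
k=5 load: inc=2.806608, refl=2.806608·-0.600000=-1.6840; V=5.877551+2.806608+-1.683965=7.0002

0 0 source 9.5238
1 3 load 3.8095
2 6 source 8.9796
3 9 load 5.8776
4 12 source 8.6842
5 15 load 7.0002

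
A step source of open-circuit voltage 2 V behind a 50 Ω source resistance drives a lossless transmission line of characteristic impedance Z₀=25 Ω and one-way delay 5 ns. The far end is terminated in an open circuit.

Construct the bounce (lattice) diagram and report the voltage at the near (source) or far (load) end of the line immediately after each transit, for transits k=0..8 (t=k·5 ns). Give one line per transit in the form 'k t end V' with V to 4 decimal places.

0 0 source 0.6667
1 5 load 1.3333
2 10 source 1.5556
3 15 load 1.7778
4 20 source 1.8519
5 25 load 1.9259
6 30 source 1.9506
7 35 load 1.9753
8 40 source 1.9835

Γ_L=1.000000, Γ_S=0.333333; launch V₁=2·25/75=0.666667
k=0 src: V=0.6667
k=1 load: inc=0.666667, refl=0.666667·1.000000=0.6667; V=0.000000+0.666667+0.666667=1.3333
k=2 src: inc=0.666667, refl=0.666667·0.333333=0.2222; V=0.666667+0.666667+0.222222=1.5556
k=3 load: inc=0.222222, refl=0.222222·1.000000=0.2222; V=1.333333+0.222222+0.222222=1.7778
k=4 src: inc=0.222222, refl=0.222222·0.333333=0.0741; V=1.555556+0.222222+0.074074=1.8519
k=5 load: inc=0.074074, refl=0.074074·1.000000=0.0741; V=1.777778+0.074074+0.074074=1.9259
k=6 src: inc=0.074074, refl=0.074074·0.333333=0.0247; V=1.851852+0.074074+0.024691=1.9506
k=7 load: inc=0.024691, refl=0.024691·1.000000=0.0247; V=1.925926+0.024691+0.024691=1.9753
k=8 src: inc=0.024691, refl=0.024691·0.333333=0.0082; V=1.950617+0.024691+0.008230=1.9835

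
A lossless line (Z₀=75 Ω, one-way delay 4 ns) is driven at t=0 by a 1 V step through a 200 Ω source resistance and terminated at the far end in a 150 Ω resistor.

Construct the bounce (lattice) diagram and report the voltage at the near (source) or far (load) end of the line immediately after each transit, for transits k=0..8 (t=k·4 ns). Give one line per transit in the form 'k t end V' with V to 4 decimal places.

Γ_L=0.333333, Γ_S=0.454545; launch V₁=1·75/275=0.272727
k=0 src: V=0.2727
k=1 load: inc=0.272727, refl=0.272727·0.333333=0.0909; V=0.000000+0.272727+0.090909=0.3636
k=2 src: inc=0.090909, refl=0.090909·0.454545=0.0413; V=0.272727+0.090909+0.041322=0.4050
k=3 load: inc=0.041322, refl=0.041322·0.333333=0.0138; V=0.363636+0.041322+0.013774=0.4187
k=4 src: inc=0.013774, refl=0.013774·0.454545=0.0063; V=0.404959+0.013774+0.006261=0.4250
k=5 load: inc=0.006261, refl=0.006261·0.333333=0.0021; V=0.418733+0.006261+0.002087=0.4271
k=6 src: inc=0.002087, refl=0.002087·0.454545=0.0009; V=0.424994+0.002087+0.000949=0.4280
k=7 load: inc=0.000949, refl=0.000949·0.333333=0.0003; V=0.427081+0.000949+0.000316=0.4283
k=8 src: inc=0.000316, refl=0.000316·0.454545=0.0001; V=0.428029+0.000316+0.000144=0.4285

0 0 source 0.2727
1 4 load 0.3636
2 8 source 0.4050
3 12 load 0.4187
4 16 source 0.4250
5 20 load 0.4271
6 24 source 0.4280
7 28 load 0.4283
8 32 source 0.4285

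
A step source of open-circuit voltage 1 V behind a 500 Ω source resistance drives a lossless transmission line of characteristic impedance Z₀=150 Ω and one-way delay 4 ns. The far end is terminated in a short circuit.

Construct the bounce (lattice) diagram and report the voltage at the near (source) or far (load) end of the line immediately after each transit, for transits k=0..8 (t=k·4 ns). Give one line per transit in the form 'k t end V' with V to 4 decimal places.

Γ_L=-1.000000, Γ_S=0.538462; launch V₁=1·150/650=0.230769
k=0 src: V=0.2308
k=1 load: inc=0.230769, refl=0.230769·-1.000000=-0.2308; V=0.000000+0.230769+-0.230769=0.0000
k=2 src: inc=-0.230769, refl=-0.230769·0.538462=-0.1243; V=0.230769+-0.230769+-0.124260=-0.1243
k=3 load: inc=-0.124260, refl=-0.124260·-1.000000=0.1243; V=0.000000+-0.124260+0.124260=0.0000
k=4 src: inc=0.124260, refl=0.124260·0.538462=0.0669; V=-0.124260+0.124260+0.066909=0.0669
k=5 load: inc=0.066909, refl=0.066909·-1.000000=-0.0669; V=0.000000+0.066909+-0.066909=0.0000
k=6 src: inc=-0.066909, refl=-0.066909·0.538462=-0.0360; V=0.066909+-0.066909+-0.036028=-0.0360
k=7 load: inc=-0.036028, refl=-0.036028·-1.000000=0.0360; V=0.000000+-0.036028+0.036028=0.0000
k=8 src: inc=0.036028, refl=0.036028·0.538462=0.0194; V=-0.036028+0.036028+0.019400=0.0194

0 0 source 0.2308
1 4 load 0.0000
2 8 source -0.1243
3 12 load 0.0000
4 16 source 0.0669
5 20 load 0.0000
6 24 source -0.0360
7 28 load 0.0000
8 32 source 0.0194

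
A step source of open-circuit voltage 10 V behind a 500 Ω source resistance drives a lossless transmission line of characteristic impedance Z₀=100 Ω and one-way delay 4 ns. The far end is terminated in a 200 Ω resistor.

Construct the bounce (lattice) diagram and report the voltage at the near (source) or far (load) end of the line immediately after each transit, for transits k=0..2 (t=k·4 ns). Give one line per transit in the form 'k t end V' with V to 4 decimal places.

0 0 source 1.6667
1 4 load 2.2222
2 8 source 2.5926

Γ_L=0.333333, Γ_S=0.666667; launch V₁=10·100/600=1.666667
k=0 src: V=1.6667
k=1 load: inc=1.666667, refl=1.666667·0.333333=0.5556; V=0.000000+1.666667+0.555556=2.2222
k=2 src: inc=0.555556, refl=0.555556·0.666667=0.3704; V=1.666667+0.555556+0.370370=2.5926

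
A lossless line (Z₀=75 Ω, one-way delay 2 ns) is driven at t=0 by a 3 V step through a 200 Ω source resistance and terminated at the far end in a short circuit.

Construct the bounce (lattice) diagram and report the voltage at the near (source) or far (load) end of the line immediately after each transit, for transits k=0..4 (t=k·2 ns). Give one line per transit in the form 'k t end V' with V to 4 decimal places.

Γ_L=-1.000000, Γ_S=0.454545; launch V₁=3·75/275=0.818182
k=0 src: V=0.8182
k=1 load: inc=0.818182, refl=0.818182·-1.000000=-0.8182; V=0.000000+0.818182+-0.818182=0.0000
k=2 src: inc=-0.818182, refl=-0.818182·0.454545=-0.3719; V=0.818182+-0.818182+-0.371901=-0.3719
k=3 load: inc=-0.371901, refl=-0.371901·-1.000000=0.3719; V=0.000000+-0.371901+0.371901=0.0000
k=4 src: inc=0.371901, refl=0.371901·0.454545=0.1690; V=-0.371901+0.371901+0.169046=0.1690

0 0 source 0.8182
1 2 load 0.0000
2 4 source -0.3719
3 6 load 0.0000
4 8 source 0.1690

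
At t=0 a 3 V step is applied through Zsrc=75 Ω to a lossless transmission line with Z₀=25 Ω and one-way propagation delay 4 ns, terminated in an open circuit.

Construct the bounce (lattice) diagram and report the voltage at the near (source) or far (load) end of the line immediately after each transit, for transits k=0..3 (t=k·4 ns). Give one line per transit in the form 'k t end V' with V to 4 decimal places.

Γ_L=1.000000, Γ_S=0.500000; launch V₁=3·25/100=0.750000
k=0 src: V=0.7500
k=1 load: inc=0.750000, refl=0.750000·1.000000=0.7500; V=0.000000+0.750000+0.750000=1.5000
k=2 src: inc=0.750000, refl=0.750000·0.500000=0.3750; V=0.750000+0.750000+0.375000=1.8750
k=3 load: inc=0.375000, refl=0.375000·1.000000=0.3750; V=1.500000+0.375000+0.375000=2.2500

0 0 source 0.7500
1 4 load 1.5000
2 8 source 1.8750
3 12 load 2.2500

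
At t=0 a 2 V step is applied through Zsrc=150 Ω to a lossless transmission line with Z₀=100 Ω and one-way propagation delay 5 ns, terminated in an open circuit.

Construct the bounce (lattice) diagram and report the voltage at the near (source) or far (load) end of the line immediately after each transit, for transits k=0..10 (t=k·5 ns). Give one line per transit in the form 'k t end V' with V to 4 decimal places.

Γ_L=1.000000, Γ_S=0.200000; launch V₁=2·100/250=0.800000
k=0 src: V=0.8000
k=1 load: inc=0.800000, refl=0.800000·1.000000=0.8000; V=0.000000+0.800000+0.800000=1.6000
k=2 src: inc=0.800000, refl=0.800000·0.200000=0.1600; V=0.800000+0.800000+0.160000=1.7600
k=3 load: inc=0.160000, refl=0.160000·1.000000=0.1600; V=1.600000+0.160000+0.160000=1.9200
k=4 src: inc=0.160000, refl=0.160000·0.200000=0.0320; V=1.760000+0.160000+0.032000=1.9520
k=5 load: inc=0.032000, refl=0.032000·1.000000=0.0320; V=1.920000+0.032000+0.032000=1.9840
k=6 src: inc=0.032000, refl=0.032000·0.200000=0.0064; V=1.952000+0.032000+0.006400=1.9904
k=7 load: inc=0.006400, refl=0.006400·1.000000=0.0064; V=1.984000+0.006400+0.006400=1.9968
k=8 src: inc=0.006400, refl=0.006400·0.200000=0.0013; V=1.990400+0.006400+0.001280=1.9981
k=9 load: inc=0.001280, refl=0.001280·1.000000=0.0013; V=1.996800+0.001280+0.001280=1.9994
k=10 src: inc=0.001280, refl=0.001280·0.200000=0.0003; V=1.998080+0.001280+0.000256=1.9996

0 0 source 0.8000
1 5 load 1.6000
2 10 source 1.7600
3 15 load 1.9200
4 20 source 1.9520
5 25 load 1.9840
6 30 source 1.9904
7 35 load 1.9968
8 40 source 1.9981
9 45 load 1.9994
10 50 source 1.9996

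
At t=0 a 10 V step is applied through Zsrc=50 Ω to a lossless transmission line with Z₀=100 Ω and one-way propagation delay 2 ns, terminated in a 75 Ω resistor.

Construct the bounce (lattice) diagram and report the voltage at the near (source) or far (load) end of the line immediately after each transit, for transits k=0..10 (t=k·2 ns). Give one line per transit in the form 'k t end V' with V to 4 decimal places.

0 0 source 6.6667
1 2 load 5.7143
2 4 source 6.0317
3 6 load 5.9864
4 8 source 6.0015
5 10 load 5.9994
6 12 source 6.0001
7 14 load 6.0000
8 16 source 6.0000
9 18 load 6.0000
10 20 source 6.0000

Γ_L=-0.142857, Γ_S=-0.333333; launch V₁=10·100/150=6.666667
k=0 src: V=6.6667
k=1 load: inc=6.666667, refl=6.666667·-0.142857=-0.9524; V=0.000000+6.666667+-0.952381=5.7143
k=2 src: inc=-0.952381, refl=-0.952381·-0.333333=0.3175; V=6.666667+-0.952381+0.317460=6.0317
k=3 load: inc=0.317460, refl=0.317460·-0.142857=-0.0454; V=5.714286+0.317460+-0.045351=5.9864
k=4 src: inc=-0.045351, refl=-0.045351·-0.333333=0.0151; V=6.031746+-0.045351+0.015117=6.0015
k=5 load: inc=0.015117, refl=0.015117·-0.142857=-0.0022; V=5.986395+0.015117+-0.002160=5.9994
k=6 src: inc=-0.002160, refl=-0.002160·-0.333333=0.0007; V=6.001512+-0.002160+0.000720=6.0001
k=7 load: inc=0.000720, refl=0.000720·-0.142857=-0.0001; V=5.999352+0.000720+-0.000103=6.0000
k=8 src: inc=-0.000103, refl=-0.000103·-0.333333=0.0000; V=6.000072+-0.000103+0.000034=6.0000
k=9 load: inc=0.000034, refl=0.000034·-0.142857=-0.0000; V=5.999969+0.000034+-0.000005=6.0000
k=10 src: inc=-0.000005, refl=-0.000005·-0.333333=0.0000; V=6.000003+-0.000005+0.000002=6.0000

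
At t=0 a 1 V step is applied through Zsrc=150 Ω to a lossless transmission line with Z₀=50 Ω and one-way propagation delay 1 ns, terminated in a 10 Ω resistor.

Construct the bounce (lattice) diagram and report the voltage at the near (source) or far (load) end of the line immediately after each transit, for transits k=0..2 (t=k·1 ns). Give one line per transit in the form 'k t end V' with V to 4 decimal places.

Γ_L=-0.666667, Γ_S=0.500000; launch V₁=1·50/200=0.250000
k=0 src: V=0.2500
k=1 load: inc=0.250000, refl=0.250000·-0.666667=-0.1667; V=0.000000+0.250000+-0.166667=0.0833
k=2 src: inc=-0.166667, refl=-0.166667·0.500000=-0.0833; V=0.250000+-0.166667+-0.083333=0.0000

0 0 source 0.2500
1 1 load 0.0833
2 2 source 0.0000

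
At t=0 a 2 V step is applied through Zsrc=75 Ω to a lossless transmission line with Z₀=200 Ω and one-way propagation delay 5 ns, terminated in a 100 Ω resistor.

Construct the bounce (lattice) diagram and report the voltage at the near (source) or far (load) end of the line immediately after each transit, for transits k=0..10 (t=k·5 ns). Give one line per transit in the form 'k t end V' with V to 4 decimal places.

Γ_L=-0.333333, Γ_S=-0.454545; launch V₁=2·200/275=1.454545
k=0 src: V=1.4545
k=1 load: inc=1.454545, refl=1.454545·-0.333333=-0.4848; V=0.000000+1.454545+-0.484848=0.9697
k=2 src: inc=-0.484848, refl=-0.484848·-0.454545=0.2204; V=1.454545+-0.484848+0.220386=1.1901
k=3 load: inc=0.220386, refl=0.220386·-0.333333=-0.0735; V=0.969697+0.220386+-0.073462=1.1166
k=4 src: inc=-0.073462, refl=-0.073462·-0.454545=0.0334; V=1.190083+-0.073462+0.033392=1.1500
k=5 load: inc=0.033392, refl=0.033392·-0.333333=-0.0111; V=1.116621+0.033392+-0.011131=1.1389
k=6 src: inc=-0.011131, refl=-0.011131·-0.454545=0.0051; V=1.150013+-0.011131+0.005059=1.1439
k=7 load: inc=0.005059, refl=0.005059·-0.333333=-0.0017; V=1.138882+0.005059+-0.001686=1.1423
k=8 src: inc=-0.001686, refl=-0.001686·-0.454545=0.0008; V=1.143941+-0.001686+0.000767=1.1430
k=9 load: inc=0.000767, refl=0.000767·-0.333333=-0.0003; V=1.142255+0.000767+-0.000256=1.1428
k=10 src: inc=-0.000256, refl=-0.000256·-0.454545=0.0001; V=1.143021+-0.000256+0.000116=1.1429

0 0 source 1.4545
1 5 load 0.9697
2 10 source 1.1901
3 15 load 1.1166
4 20 source 1.1500
5 25 load 1.1389
6 30 source 1.1439
7 35 load 1.1423
8 40 source 1.1430
9 45 load 1.1428
10 50 source 1.1429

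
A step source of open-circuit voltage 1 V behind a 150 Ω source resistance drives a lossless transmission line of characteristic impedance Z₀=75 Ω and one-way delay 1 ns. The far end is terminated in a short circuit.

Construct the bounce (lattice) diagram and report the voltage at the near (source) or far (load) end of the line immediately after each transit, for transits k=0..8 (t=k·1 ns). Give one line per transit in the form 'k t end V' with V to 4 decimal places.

Γ_L=-1.000000, Γ_S=0.333333; launch V₁=1·75/225=0.333333
k=0 src: V=0.3333
k=1 load: inc=0.333333, refl=0.333333·-1.000000=-0.3333; V=0.000000+0.333333+-0.333333=0.0000
k=2 src: inc=-0.333333, refl=-0.333333·0.333333=-0.1111; V=0.333333+-0.333333+-0.111111=-0.1111
k=3 load: inc=-0.111111, refl=-0.111111·-1.000000=0.1111; V=0.000000+-0.111111+0.111111=0.0000
k=4 src: inc=0.111111, refl=0.111111·0.333333=0.0370; V=-0.111111+0.111111+0.037037=0.0370
k=5 load: inc=0.037037, refl=0.037037·-1.000000=-0.0370; V=0.000000+0.037037+-0.037037=0.0000
k=6 src: inc=-0.037037, refl=-0.037037·0.333333=-0.0123; V=0.037037+-0.037037+-0.012346=-0.0123
k=7 load: inc=-0.012346, refl=-0.012346·-1.000000=0.0123; V=0.000000+-0.012346+0.012346=0.0000
k=8 src: inc=0.012346, refl=0.012346·0.333333=0.0041; V=-0.012346+0.012346+0.004115=0.0041

0 0 source 0.3333
1 1 load 0.0000
2 2 source -0.1111
3 3 load 0.0000
4 4 source 0.0370
5 5 load 0.0000
6 6 source -0.0123
7 7 load 0.0000
8 8 source 0.0041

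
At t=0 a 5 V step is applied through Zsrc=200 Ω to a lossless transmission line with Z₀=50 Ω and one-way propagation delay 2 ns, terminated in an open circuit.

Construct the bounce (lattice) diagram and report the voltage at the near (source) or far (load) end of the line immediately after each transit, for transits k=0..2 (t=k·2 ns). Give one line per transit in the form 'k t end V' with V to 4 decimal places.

Γ_L=1.000000, Γ_S=0.600000; launch V₁=5·50/250=1.000000
k=0 src: V=1.0000
k=1 load: inc=1.000000, refl=1.000000·1.000000=1.0000; V=0.000000+1.000000+1.000000=2.0000
k=2 src: inc=1.000000, refl=1.000000·0.600000=0.6000; V=1.000000+1.000000+0.600000=2.6000

0 0 source 1.0000
1 2 load 2.0000
2 4 source 2.6000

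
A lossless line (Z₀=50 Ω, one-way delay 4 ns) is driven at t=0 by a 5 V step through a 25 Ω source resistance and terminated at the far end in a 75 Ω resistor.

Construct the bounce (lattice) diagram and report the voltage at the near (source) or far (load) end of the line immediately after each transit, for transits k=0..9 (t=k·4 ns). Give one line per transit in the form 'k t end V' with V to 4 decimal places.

0 0 source 3.3333
1 4 load 4.0000
2 8 source 3.7778
3 12 load 3.7333
4 16 source 3.7481
5 20 load 3.7511
6 24 source 3.7501
7 28 load 3.7499
8 32 source 3.7500
9 36 load 3.7500

Γ_L=0.200000, Γ_S=-0.333333; launch V₁=5·50/75=3.333333
k=0 src: V=3.3333
k=1 load: inc=3.333333, refl=3.333333·0.200000=0.6667; V=0.000000+3.333333+0.666667=4.0000
k=2 src: inc=0.666667, refl=0.666667·-0.333333=-0.2222; V=3.333333+0.666667+-0.222222=3.7778
k=3 load: inc=-0.222222, refl=-0.222222·0.200000=-0.0444; V=4.000000+-0.222222+-0.044444=3.7333
k=4 src: inc=-0.044444, refl=-0.044444·-0.333333=0.0148; V=3.777778+-0.044444+0.014815=3.7481
k=5 load: inc=0.014815, refl=0.014815·0.200000=0.0030; V=3.733333+0.014815+0.002963=3.7511
k=6 src: inc=0.002963, refl=0.002963·-0.333333=-0.0010; V=3.748148+0.002963+-0.000988=3.7501
k=7 load: inc=-0.000988, refl=-0.000988·0.200000=-0.0002; V=3.751111+-0.000988+-0.000198=3.7499
k=8 src: inc=-0.000198, refl=-0.000198·-0.333333=0.0001; V=3.750123+-0.000198+0.000066=3.7500
k=9 load: inc=0.000066, refl=0.000066·0.200000=0.0000; V=3.749926+0.000066+0.000013=3.7500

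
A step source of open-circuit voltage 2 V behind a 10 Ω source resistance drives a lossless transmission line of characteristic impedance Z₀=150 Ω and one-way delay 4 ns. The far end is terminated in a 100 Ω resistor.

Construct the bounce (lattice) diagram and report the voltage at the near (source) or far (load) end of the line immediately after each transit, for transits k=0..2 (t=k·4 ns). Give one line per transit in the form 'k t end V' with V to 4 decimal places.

0 0 source 1.8750
1 4 load 1.5000
2 8 source 1.8281

Γ_L=-0.200000, Γ_S=-0.875000; launch V₁=2·150/160=1.875000
k=0 src: V=1.8750
k=1 load: inc=1.875000, refl=1.875000·-0.200000=-0.3750; V=0.000000+1.875000+-0.375000=1.5000
k=2 src: inc=-0.375000, refl=-0.375000·-0.875000=0.3281; V=1.875000+-0.375000+0.328125=1.8281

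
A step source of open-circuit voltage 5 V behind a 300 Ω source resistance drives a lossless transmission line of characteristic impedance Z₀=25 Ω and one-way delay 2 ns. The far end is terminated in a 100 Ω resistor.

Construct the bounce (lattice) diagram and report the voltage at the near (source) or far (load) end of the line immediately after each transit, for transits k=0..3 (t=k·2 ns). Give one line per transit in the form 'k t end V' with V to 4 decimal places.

Γ_L=0.600000, Γ_S=0.846154; launch V₁=5·25/325=0.384615
k=0 src: V=0.3846
k=1 load: inc=0.384615, refl=0.384615·0.600000=0.2308; V=0.000000+0.384615+0.230769=0.6154
k=2 src: inc=0.230769, refl=0.230769·0.846154=0.1953; V=0.384615+0.230769+0.195266=0.8107
k=3 load: inc=0.195266, refl=0.195266·0.600000=0.1172; V=0.615385+0.195266+0.117160=0.9278

0 0 source 0.3846
1 2 load 0.6154
2 4 source 0.8107
3 6 load 0.9278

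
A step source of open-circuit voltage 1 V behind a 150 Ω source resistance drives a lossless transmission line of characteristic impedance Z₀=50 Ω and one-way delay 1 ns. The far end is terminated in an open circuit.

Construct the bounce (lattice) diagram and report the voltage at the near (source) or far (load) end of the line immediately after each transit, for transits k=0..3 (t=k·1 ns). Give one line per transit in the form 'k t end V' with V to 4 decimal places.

Γ_L=1.000000, Γ_S=0.500000; launch V₁=1·50/200=0.250000
k=0 src: V=0.2500
k=1 load: inc=0.250000, refl=0.250000·1.000000=0.2500; V=0.000000+0.250000+0.250000=0.5000
k=2 src: inc=0.250000, refl=0.250000·0.500000=0.1250; V=0.250000+0.250000+0.125000=0.6250
k=3 load: inc=0.125000, refl=0.125000·1.000000=0.1250; V=0.500000+0.125000+0.125000=0.7500

0 0 source 0.2500
1 1 load 0.5000
2 2 source 0.6250
3 3 load 0.7500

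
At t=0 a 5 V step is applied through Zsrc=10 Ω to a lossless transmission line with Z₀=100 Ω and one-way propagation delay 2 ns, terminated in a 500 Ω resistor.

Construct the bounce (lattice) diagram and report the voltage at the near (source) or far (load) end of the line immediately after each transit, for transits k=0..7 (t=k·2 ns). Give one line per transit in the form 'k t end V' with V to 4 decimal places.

0 0 source 4.5455
1 2 load 7.5758
2 4 source 5.0964
3 6 load 3.4435
4 8 source 4.7959
5 10 load 5.6975
6 12 source 4.9598
7 14 load 4.4680

Γ_L=0.666667, Γ_S=-0.818182; launch V₁=5·100/110=4.545455
k=0 src: V=4.5455
k=1 load: inc=4.545455, refl=4.545455·0.666667=3.0303; V=0.000000+4.545455+3.030303=7.5758
k=2 src: inc=3.030303, refl=3.030303·-0.818182=-2.4793; V=4.545455+3.030303+-2.479339=5.0964
k=3 load: inc=-2.479339, refl=-2.479339·0.666667=-1.6529; V=7.575758+-2.479339+-1.652893=3.4435
k=4 src: inc=-1.652893, refl=-1.652893·-0.818182=1.3524; V=5.096419+-1.652893+1.352367=4.7959
k=5 load: inc=1.352367, refl=1.352367·0.666667=0.9016; V=3.443526+1.352367+0.901578=5.6975
k=6 src: inc=0.901578, refl=0.901578·-0.818182=-0.7377; V=4.795893+0.901578+-0.737655=4.9598
k=7 load: inc=-0.737655, refl=-0.737655·0.666667=-0.4918; V=5.697471+-0.737655+-0.491770=4.4680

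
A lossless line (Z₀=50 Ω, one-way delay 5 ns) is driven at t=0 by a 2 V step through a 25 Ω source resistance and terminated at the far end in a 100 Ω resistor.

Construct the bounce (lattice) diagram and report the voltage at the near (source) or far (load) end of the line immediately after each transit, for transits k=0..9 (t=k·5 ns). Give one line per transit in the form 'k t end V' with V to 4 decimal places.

Γ_L=0.333333, Γ_S=-0.333333; launch V₁=2·50/75=1.333333
k=0 src: V=1.3333
k=1 load: inc=1.333333, refl=1.333333·0.333333=0.4444; V=0.000000+1.333333+0.444444=1.7778
k=2 src: inc=0.444444, refl=0.444444·-0.333333=-0.1481; V=1.333333+0.444444+-0.148148=1.6296
k=3 load: inc=-0.148148, refl=-0.148148·0.333333=-0.0494; V=1.777778+-0.148148+-0.049383=1.5802
k=4 src: inc=-0.049383, refl=-0.049383·-0.333333=0.0165; V=1.629630+-0.049383+0.016461=1.5967
k=5 load: inc=0.016461, refl=0.016461·0.333333=0.0055; V=1.580247+0.016461+0.005487=1.6022
k=6 src: inc=0.005487, refl=0.005487·-0.333333=-0.0018; V=1.596708+0.005487+-0.001829=1.6004
k=7 load: inc=-0.001829, refl=-0.001829·0.333333=-0.0006; V=1.602195+-0.001829+-0.000610=1.5998
k=8 src: inc=-0.000610, refl=-0.000610·-0.333333=0.0002; V=1.600366+-0.000610+0.000203=1.6000
k=9 load: inc=0.000203, refl=0.000203·0.333333=0.0001; V=1.599756+0.000203+0.000068=1.6000

0 0 source 1.3333
1 5 load 1.7778
2 10 source 1.6296
3 15 load 1.5802
4 20 source 1.5967
5 25 load 1.6022
6 30 source 1.6004
7 35 load 1.5998
8 40 source 1.6000
9 45 load 1.6000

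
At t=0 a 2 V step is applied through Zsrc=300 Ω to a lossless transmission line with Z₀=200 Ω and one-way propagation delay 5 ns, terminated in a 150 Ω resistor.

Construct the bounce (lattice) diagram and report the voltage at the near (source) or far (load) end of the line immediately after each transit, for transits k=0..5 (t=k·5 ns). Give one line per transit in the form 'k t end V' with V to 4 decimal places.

0 0 source 0.8000
1 5 load 0.6857
2 10 source 0.6629
3 15 load 0.6661
4 20 source 0.6668
5 25 load 0.6667

Γ_L=-0.142857, Γ_S=0.200000; launch V₁=2·200/500=0.800000
k=0 src: V=0.8000
k=1 load: inc=0.800000, refl=0.800000·-0.142857=-0.1143; V=0.000000+0.800000+-0.114286=0.6857
k=2 src: inc=-0.114286, refl=-0.114286·0.200000=-0.0229; V=0.800000+-0.114286+-0.022857=0.6629
k=3 load: inc=-0.022857, refl=-0.022857·-0.142857=0.0033; V=0.685714+-0.022857+0.003265=0.6661
k=4 src: inc=0.003265, refl=0.003265·0.200000=0.0007; V=0.662857+0.003265+0.000653=0.6668
k=5 load: inc=0.000653, refl=0.000653·-0.142857=-0.0001; V=0.666122+0.000653+-0.000093=0.6667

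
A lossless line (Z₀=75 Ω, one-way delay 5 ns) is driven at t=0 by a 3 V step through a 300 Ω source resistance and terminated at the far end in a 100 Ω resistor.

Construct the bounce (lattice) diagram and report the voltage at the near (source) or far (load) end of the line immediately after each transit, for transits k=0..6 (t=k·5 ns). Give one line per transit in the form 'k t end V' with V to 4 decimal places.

0 0 source 0.6000
1 5 load 0.6857
2 10 source 0.7371
3 15 load 0.7445
4 20 source 0.7489
5 25 load 0.7495
6 30 source 0.7499

Γ_L=0.142857, Γ_S=0.600000; launch V₁=3·75/375=0.600000
k=0 src: V=0.6000
k=1 load: inc=0.600000, refl=0.600000·0.142857=0.0857; V=0.000000+0.600000+0.085714=0.6857
k=2 src: inc=0.085714, refl=0.085714·0.600000=0.0514; V=0.600000+0.085714+0.051429=0.7371
k=3 load: inc=0.051429, refl=0.051429·0.142857=0.0073; V=0.685714+0.051429+0.007347=0.7445
k=4 src: inc=0.007347, refl=0.007347·0.600000=0.0044; V=0.737143+0.007347+0.004408=0.7489
k=5 load: inc=0.004408, refl=0.004408·0.142857=0.0006; V=0.744490+0.004408+0.000630=0.7495
k=6 src: inc=0.000630, refl=0.000630·0.600000=0.0004; V=0.748898+0.000630+0.000378=0.7499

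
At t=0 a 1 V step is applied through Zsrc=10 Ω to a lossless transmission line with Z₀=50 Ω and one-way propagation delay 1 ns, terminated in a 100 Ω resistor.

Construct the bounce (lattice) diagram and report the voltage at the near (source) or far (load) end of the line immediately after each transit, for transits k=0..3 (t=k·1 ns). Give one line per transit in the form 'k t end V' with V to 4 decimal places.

0 0 source 0.8333
1 1 load 1.1111
2 2 source 0.9259
3 3 load 0.8642

Γ_L=0.333333, Γ_S=-0.666667; launch V₁=1·50/60=0.833333
k=0 src: V=0.8333
k=1 load: inc=0.833333, refl=0.833333·0.333333=0.2778; V=0.000000+0.833333+0.277778=1.1111
k=2 src: inc=0.277778, refl=0.277778·-0.666667=-0.1852; V=0.833333+0.277778+-0.185185=0.9259
k=3 load: inc=-0.185185, refl=-0.185185·0.333333=-0.0617; V=1.111111+-0.185185+-0.061728=0.8642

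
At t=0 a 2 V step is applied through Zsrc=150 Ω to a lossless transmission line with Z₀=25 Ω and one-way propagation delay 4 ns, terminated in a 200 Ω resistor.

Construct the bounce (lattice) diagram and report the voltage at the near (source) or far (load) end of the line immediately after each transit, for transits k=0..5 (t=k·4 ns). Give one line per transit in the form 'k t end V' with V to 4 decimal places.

Γ_L=0.777778, Γ_S=0.714286; launch V₁=2·25/175=0.285714
k=0 src: V=0.2857
k=1 load: inc=0.285714, refl=0.285714·0.777778=0.2222; V=0.000000+0.285714+0.222222=0.5079
k=2 src: inc=0.222222, refl=0.222222·0.714286=0.1587; V=0.285714+0.222222+0.158730=0.6667
k=3 load: inc=0.158730, refl=0.158730·0.777778=0.1235; V=0.507937+0.158730+0.123457=0.7901
k=4 src: inc=0.123457, refl=0.123457·0.714286=0.0882; V=0.666667+0.123457+0.088183=0.8783
k=5 load: inc=0.088183, refl=0.088183·0.777778=0.0686; V=0.790123+0.088183+0.068587=0.9469

0 0 source 0.2857
1 4 load 0.5079
2 8 source 0.6667
3 12 load 0.7901
4 16 source 0.8783
5 20 load 0.9469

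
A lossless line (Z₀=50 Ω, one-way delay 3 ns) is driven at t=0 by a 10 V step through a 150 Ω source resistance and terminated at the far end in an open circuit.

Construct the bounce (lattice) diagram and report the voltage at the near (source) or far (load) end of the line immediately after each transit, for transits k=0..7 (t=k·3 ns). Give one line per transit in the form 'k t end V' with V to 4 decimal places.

0 0 source 2.5000
1 3 load 5.0000
2 6 source 6.2500
3 9 load 7.5000
4 12 source 8.1250
5 15 load 8.7500
6 18 source 9.0625
7 21 load 9.3750

Γ_L=1.000000, Γ_S=0.500000; launch V₁=10·50/200=2.500000
k=0 src: V=2.5000
k=1 load: inc=2.500000, refl=2.500000·1.000000=2.5000; V=0.000000+2.500000+2.500000=5.0000
k=2 src: inc=2.500000, refl=2.500000·0.500000=1.2500; V=2.500000+2.500000+1.250000=6.2500
k=3 load: inc=1.250000, refl=1.250000·1.000000=1.2500; V=5.000000+1.250000+1.250000=7.5000
k=4 src: inc=1.250000, refl=1.250000·0.500000=0.6250; V=6.250000+1.250000+0.625000=8.1250
k=5 load: inc=0.625000, refl=0.625000·1.000000=0.6250; V=7.500000+0.625000+0.625000=8.7500
k=6 src: inc=0.625000, refl=0.625000·0.500000=0.3125; V=8.125000+0.625000+0.312500=9.0625
k=7 load: inc=0.312500, refl=0.312500·1.000000=0.3125; V=8.750000+0.312500+0.312500=9.3750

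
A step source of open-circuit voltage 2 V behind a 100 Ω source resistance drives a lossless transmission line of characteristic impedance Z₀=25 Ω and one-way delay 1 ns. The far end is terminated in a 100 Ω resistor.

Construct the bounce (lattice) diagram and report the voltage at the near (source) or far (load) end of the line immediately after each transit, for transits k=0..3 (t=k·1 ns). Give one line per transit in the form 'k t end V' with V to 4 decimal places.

Γ_L=0.600000, Γ_S=0.600000; launch V₁=2·25/125=0.400000
k=0 src: V=0.4000
k=1 load: inc=0.400000, refl=0.400000·0.600000=0.2400; V=0.000000+0.400000+0.240000=0.6400
k=2 src: inc=0.240000, refl=0.240000·0.600000=0.1440; V=0.400000+0.240000+0.144000=0.7840
k=3 load: inc=0.144000, refl=0.144000·0.600000=0.0864; V=0.640000+0.144000+0.086400=0.8704

0 0 source 0.4000
1 1 load 0.6400
2 2 source 0.7840
3 3 load 0.8704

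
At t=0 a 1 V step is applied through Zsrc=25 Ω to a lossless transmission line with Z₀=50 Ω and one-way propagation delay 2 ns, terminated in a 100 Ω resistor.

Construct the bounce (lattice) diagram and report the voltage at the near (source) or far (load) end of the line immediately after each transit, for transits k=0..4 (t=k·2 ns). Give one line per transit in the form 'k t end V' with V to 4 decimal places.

0 0 source 0.6667
1 2 load 0.8889
2 4 source 0.8148
3 6 load 0.7901
4 8 source 0.7984

Γ_L=0.333333, Γ_S=-0.333333; launch V₁=1·50/75=0.666667
k=0 src: V=0.6667
k=1 load: inc=0.666667, refl=0.666667·0.333333=0.2222; V=0.000000+0.666667+0.222222=0.8889
k=2 src: inc=0.222222, refl=0.222222·-0.333333=-0.0741; V=0.666667+0.222222+-0.074074=0.8148
k=3 load: inc=-0.074074, refl=-0.074074·0.333333=-0.0247; V=0.888889+-0.074074+-0.024691=0.7901
k=4 src: inc=-0.024691, refl=-0.024691·-0.333333=0.0082; V=0.814815+-0.024691+0.008230=0.7984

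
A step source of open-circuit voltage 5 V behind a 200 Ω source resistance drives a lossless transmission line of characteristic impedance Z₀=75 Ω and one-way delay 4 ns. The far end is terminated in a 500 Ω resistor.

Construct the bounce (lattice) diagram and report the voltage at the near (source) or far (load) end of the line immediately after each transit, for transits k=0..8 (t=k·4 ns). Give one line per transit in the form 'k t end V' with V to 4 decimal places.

Γ_L=0.739130, Γ_S=0.454545; launch V₁=5·75/275=1.363636
k=0 src: V=1.3636
k=1 load: inc=1.363636, refl=1.363636·0.739130=1.0079; V=0.000000+1.363636+1.007905=2.3715
k=2 src: inc=1.007905, refl=1.007905·0.454545=0.4581; V=1.363636+1.007905+0.458139=2.8297
k=3 load: inc=0.458139, refl=0.458139·0.739130=0.3386; V=2.371542+0.458139+0.338624=3.1683
k=4 src: inc=0.338624, refl=0.338624·0.454545=0.1539; V=2.829680+0.338624+0.153920=3.3222
k=5 load: inc=0.153920, refl=0.153920·0.739130=0.1138; V=3.168304+0.153920+0.113767=3.4360
k=6 src: inc=0.113767, refl=0.113767·0.454545=0.0517; V=3.322225+0.113767+0.051712=3.4877
k=7 load: inc=0.051712, refl=0.051712·0.739130=0.0382; V=3.435992+0.051712+0.038222=3.5259
k=8 src: inc=0.038222, refl=0.038222·0.454545=0.0174; V=3.487704+0.038222+0.017374=3.5433

0 0 source 1.3636
1 4 load 2.3715
2 8 source 2.8297
3 12 load 3.1683
4 16 source 3.3222
5 20 load 3.4360
6 24 source 3.4877
7 28 load 3.5259
8 32 source 3.5433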